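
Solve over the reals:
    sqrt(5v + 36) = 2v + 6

v = 0

Square both sides: 5v + 36 = (2v + 6)^2.
Expand and rearrange: 4v^2 + 19v = 0.
Solving gives v = 0 or v = -4.75.
Check each candidate in the original equation:
  v = 0: sqrt(36) = 6, while 2v + 6 = 6 — valid.
  v = -4.75: sqrt(12.25) = 3.5, while 2v + 6 = -3.5 — extraneous.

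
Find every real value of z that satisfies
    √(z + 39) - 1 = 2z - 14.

Isolate the radical: √(z + 39) = 2z - 13.
Square both sides: z + 39 = (2z - 13)².
Expand and rearrange: 4z² - 53z + 130 = 0.
Solving gives z = 10 or z = 3.25.
Check each candidate in the original equation:
  z = 10: √(49) = 7, while 2z - 13 = 7 — valid.
  z = 3.25: √(42.25) = 6.5, while 2z - 13 = -6.5 — extraneous.

z = 10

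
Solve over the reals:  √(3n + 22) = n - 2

n = 9

Square both sides: 3n + 22 = (n - 2)².
Expand and rearrange: n² - 7n - 18 = 0.
Solving gives n = 9 or n = -2.
Check each candidate in the original equation:
  n = 9: √(49) = 7, while n - 2 = 7 — valid.
  n = -2: √(16) = 4, while n - 2 = -4 — extraneous.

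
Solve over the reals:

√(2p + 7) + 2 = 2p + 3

p = 1

Isolate the radical: √(2p + 7) = 2p + 1.
Square both sides: 2p + 7 = (2p + 1)².
Expand and rearrange: 4p² + 2p - 6 = 0.
Solving gives p = 1 or p = -1.5.
Check each candidate in the original equation:
  p = 1: √(9) = 3, while 2p + 1 = 3 — valid.
  p = -1.5: √(4) = 2, while 2p + 1 = -2 — extraneous.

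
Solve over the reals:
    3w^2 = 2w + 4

w = -0.8685 or w = 1.5352

Rearrange to standard form: 3w^2 - 2w - 4 = 0.
Discriminant: (-2)^2 - 4*3*(-4) = 52.
Quadratic formula: w = (2 +/- sqrt(52)) / 6.
So w = 1/3 + sqrt(13)/3 ~= 1.5352 or w = 1/3 - sqrt(13)/3 ~= -0.8685.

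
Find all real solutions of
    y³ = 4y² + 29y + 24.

y = -3 or y = -1 or y = 8

Rearrange: y³ - 4y² - 29y - 24 = 0.
Possible rational roots are divisors of -24. Testing y = -3 gives 0, so (y + 3) is a factor.
Divide: y³ - 4y² - 29y - 24 = (y + 3)(y² - 7y - 8).
Factor the quadratic: y = 8 or y = -1.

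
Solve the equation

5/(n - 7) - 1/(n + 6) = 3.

n = -6.2962 or n = 8.6295

Multiply both sides by (n - 7)(n + 6):
5(n + 6) - (n - 7) = 3(n - 7)(n + 6).
Expand and collect terms: 3n² - 7n - 163 = 0.
By the quadratic formula, n = (7 ± √2005) / 6, so n ≈ 8.6295 or n ≈ -6.2962.
Neither value makes a denominator zero (n ≠ 7, n ≠ -6), so both are valid.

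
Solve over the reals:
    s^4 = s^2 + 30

s = -2.4495 or s = 2.4495

Let u = s^2. The equation becomes u^2 - u - 30 = 0.
Factor: (u + 5)(u - 6) = 0, so u = -5 or u = 6.
s^2 = -5 < 0 has no real solution.
s^2 = 6 gives s = +/-sqrt(6) ~= +/-2.4495.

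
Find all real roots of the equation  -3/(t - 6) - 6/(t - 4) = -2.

t = 5.114 or t = 9.386

Multiply both sides by (t - 6)(t - 4):
-3(t - 4) - 6(t - 6) = -2(t - 6)(t - 4).
Expand and collect terms: -2t² + 29t - 96 = 0.
By the quadratic formula, t = (-29 ± √73) / -4, so t ≈ 5.114 or t ≈ 9.386.
Neither value makes a denominator zero (t ≠ 6, t ≠ 4), so both are valid.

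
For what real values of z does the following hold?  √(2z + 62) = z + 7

z = 1

Square both sides: 2z + 62 = (z + 7)².
Expand and rearrange: z² + 12z - 13 = 0.
Solving gives z = 1 or z = -13.
Check each candidate in the original equation:
  z = 1: √(64) = 8, while z + 7 = 8 — valid.
  z = -13: √(36) = 6, while z + 7 = -6 — extraneous.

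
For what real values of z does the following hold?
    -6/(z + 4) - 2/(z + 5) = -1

z = -4.772 or z = 3.772

Multiply both sides by (z + 4)(z + 5):
-6(z + 5) - 2(z + 4) = -(z + 4)(z + 5).
Expand and collect terms: -z^2 - z + 18 = 0.
By the quadratic formula, z = (1 +/- sqrt(73)) / -2, so z ~= -4.772 or z ~= 3.772.
Neither value makes a denominator zero (z != -4, z != -5), so both are valid.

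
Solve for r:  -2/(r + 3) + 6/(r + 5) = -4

Multiply both sides by (r + 3)(r + 5):
-2(r + 5) + 6(r + 3) = -4(r + 3)(r + 5).
Expand and collect terms: -4r^2 - 36r - 68 = 0.
By the quadratic formula, r = (36 +/- sqrt(208)) / -8, so r ~= -6.3028 or r ~= -2.6972.
Neither value makes a denominator zero (r != -3, r != -5), so both are valid.

r = -6.3028 or r = -2.6972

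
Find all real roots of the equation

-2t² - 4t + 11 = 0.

Discriminant: (-4)² − 4·(-2)·11 = 104.
Quadratic formula: t = (4 ± √104) / (-4).
So t = -√(26)/2 - 1 ≈ -3.5495 or t = -1 + √(26)/2 ≈ 1.5495.

t = -3.5495 or t = 1.5495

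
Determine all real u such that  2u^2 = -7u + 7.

u = -4.3117 or u = 0.8117

Rearrange to standard form: 2u^2 + 7u - 7 = 0.
Discriminant: (7)^2 - 4*2*(-7) = 105.
Quadratic formula: u = (-7 +/- sqrt(105)) / 4.
So u = -7/4 + sqrt(105)/4 ~= 0.8117 or u = -sqrt(105)/4 - 7/4 ~= -4.3117.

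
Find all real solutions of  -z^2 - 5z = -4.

z = -5.7016 or z = 0.7016

Rearrange to standard form: -z^2 - 5z + 4 = 0.
Discriminant: (-5)^2 - 4*(-1)*4 = 41.
Quadratic formula: z = (5 +/- sqrt(41)) / (-2).
So z = -sqrt(41)/2 - 5/2 ~= -5.7016 or z = -5/2 + sqrt(41)/2 ~= 0.7016.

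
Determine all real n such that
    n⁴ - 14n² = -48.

Let u = n². The equation becomes u² - 14u + 48 = 0.
Factor: (u - 8)(u - 6) = 0, so u = 8 or u = 6.
n² = 8 gives n = ±2·√(2) ≈ ±2.8284.
n² = 6 gives n = ±√(6) ≈ ±2.4495.

n = -2.8284 or n = -2.4495 or n = 2.4495 or n = 2.8284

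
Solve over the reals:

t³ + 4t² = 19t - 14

Rearrange: t³ + 4t² - 19t + 14 = 0.
Possible rational roots are divisors of 14. Testing t = 2 gives 0, so (t - 2) is a factor.
Divide: t³ + 4t² - 19t + 14 = (t - 2)(t² + 6t - 7).
Factor the quadratic: t = 1 or t = -7.

t = -7 or t = 1 or t = 2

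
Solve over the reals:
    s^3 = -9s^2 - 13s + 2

s = -7.1401 or s = -2 or s = 0.1401

Rearrange: s^3 + 9s^2 + 13s - 2 = 0.
Possible rational roots are divisors of -2. Testing s = -2 gives 0, so (s + 2) is a factor.
Divide: s^3 + 9s^2 + 13s - 2 = (s + 2)(s^2 + 7s - 1).
Apply the quadratic formula to s^2 + 7s - 1 = 0: s = (-7 +/- sqrt(53))/2, i.e. s ~= 0.1401 or s ~= -7.1401.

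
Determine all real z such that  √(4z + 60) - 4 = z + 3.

Isolate the radical: √(4z + 60) = z + 7.
Square both sides: 4z + 60 = (z + 7)².
Expand and rearrange: z² + 10z - 11 = 0.
Solving gives z = 1 or z = -11.
Check each candidate in the original equation:
  z = 1: √(64) = 8, while z + 7 = 8 — valid.
  z = -11: √(16) = 4, while z + 7 = -4 — extraneous.

z = 1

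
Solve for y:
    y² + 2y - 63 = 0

y = -9 or y = 7

Factor: (y + 9)(y - 7) = 0.
So y = -9 or y = 7.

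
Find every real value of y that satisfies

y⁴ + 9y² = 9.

y = -0.9531 or y = 0.9531

Let u = y². The equation becomes u² + 9u - 9 = 0.
By the quadratic formula, u = -9/2 + 3·√(13)/2 or u = -3·√(13)/2 - 9/2.
y² = -9/2 + 3·√(13)/2 gives y = ±√(-9/2 + 3·√(13)/2) ≈ ±0.9531.
y² = -3·√(13)/2 - 9/2 < 0 has no real solution.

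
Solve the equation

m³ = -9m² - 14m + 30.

Rearrange: m³ + 9m² + 14m - 30 = 0.
Possible rational roots are divisors of -30. Testing m = -5 gives 0, so (m + 5) is a factor.
Divide: m³ + 9m² + 14m - 30 = (m + 5)(m² + 4m - 6).
Apply the quadratic formula to m² + 4m - 6 = 0: m = (-4 ± √40)/2, i.e. m ≈ 1.1623 or m ≈ -5.1623.

m = -5.1623 or m = -5 or m = 1.1623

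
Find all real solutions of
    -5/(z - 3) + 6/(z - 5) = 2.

z = 1.6883 or z = 6.8117

Multiply both sides by (z - 3)(z - 5):
-5(z - 5) + 6(z - 3) = 2(z - 3)(z - 5).
Expand and collect terms: 2z^2 - 17z + 23 = 0.
By the quadratic formula, z = (17 +/- sqrt(105)) / 4, so z ~= 6.8117 or z ~= 1.6883.
Neither value makes a denominator zero (z != 3, z != 5), so both are valid.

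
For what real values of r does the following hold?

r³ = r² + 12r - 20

r = -3.7016 or r = 2 or r = 2.7016

Rearrange: r³ - r² - 12r + 20 = 0.
Possible rational roots are divisors of 20. Testing r = 2 gives 0, so (r - 2) is a factor.
Divide: r³ - r² - 12r + 20 = (r - 2)(r² + r - 10).
Apply the quadratic formula to r² + r - 10 = 0: r = (-1 ± √41)/2, i.e. r ≈ 2.7016 or r ≈ -3.7016.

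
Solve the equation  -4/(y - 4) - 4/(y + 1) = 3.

y = -2.6667 or y = 3

Multiply both sides by (y - 4)(y + 1):
-4(y + 1) - 4(y - 4) = 3(y - 4)(y + 1).
Expand and collect terms: 3y^2 - y - 24 = 0.
Factor or apply the quadratic formula: y = 3 or y = -2.6667.
Neither value makes a denominator zero (y != 4, y != -1), so both are valid.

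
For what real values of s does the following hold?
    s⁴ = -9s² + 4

s = -0.6515 or s = 0.6515

Let u = s². The equation becomes u² + 9u - 4 = 0.
By the quadratic formula, u = -9/2 + √(97)/2 or u = -√(97)/2 - 9/2.
s² = -9/2 + √(97)/2 gives s = ±√(-9/2 + √(97)/2) ≈ ±0.6515.
s² = -√(97)/2 - 9/2 < 0 has no real solution.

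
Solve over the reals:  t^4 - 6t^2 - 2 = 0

Let u = t^2. The equation becomes u^2 - 6u - 2 = 0.
By the quadratic formula, u = 3 + sqrt(11) or u = 3 - sqrt(11).
t^2 = 3 + sqrt(11) gives t = +/-sqrt(3 + sqrt(11)) ~= +/-2.5133.
t^2 = 3 - sqrt(11) < 0 has no real solution.

t = -2.5133 or t = 2.5133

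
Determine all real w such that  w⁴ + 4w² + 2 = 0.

Let u = w². The equation becomes u² + 4u + 2 = 0.
By the quadratic formula, u = -2 + √(2) or u = -2 - √(2).
w² = -2 + √(2) < 0 has no real solution.
w² = -2 - √(2) < 0 has no real solution.

No real solutions.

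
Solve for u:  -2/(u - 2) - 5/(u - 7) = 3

Multiply both sides by (u - 2)(u - 7):
-2(u - 7) - 5(u - 2) = 3(u - 2)(u - 7).
Expand and collect terms: 3u^2 - 20u + 18 = 0.
By the quadratic formula, u = (20 +/- sqrt(184)) / 6, so u ~= 5.5941 or u ~= 1.0726.
Neither value makes a denominator zero (u != 2, u != 7), so both are valid.

u = 1.0726 or u = 5.5941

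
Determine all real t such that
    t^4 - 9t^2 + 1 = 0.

Let u = t^2. The equation becomes u^2 - 9u + 1 = 0.
By the quadratic formula, u = sqrt(77)/2 + 9/2 or u = 9/2 - sqrt(77)/2.
t^2 = sqrt(77)/2 + 9/2 gives t = +/-sqrt(sqrt(77)/2 + 9/2) ~= +/-2.9812.
t^2 = 9/2 - sqrt(77)/2 gives t = +/-sqrt(9/2 - sqrt(77)/2) ~= +/-0.3354.

t = -2.9812 or t = -0.3354 or t = 0.3354 or t = 2.9812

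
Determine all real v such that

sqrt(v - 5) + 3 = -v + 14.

v = 9

Isolate the radical: sqrt(v - 5) = -v + 11.
Square both sides: v - 5 = (-v + 11)^2.
Expand and rearrange: v^2 - 23v + 126 = 0.
Solving gives v = 14 or v = 9.
Check each candidate in the original equation:
  v = 14: sqrt(9) = 3, while -v + 11 = -3 — extraneous.
  v = 9: sqrt(4) = 2, while -v + 11 = 2 — valid.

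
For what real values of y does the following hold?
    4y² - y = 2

y = -0.5931 or y = 0.8431

Rearrange to standard form: 4y² - y - 2 = 0.
Discriminant: (-1)² − 4·4·(-2) = 33.
Quadratic formula: y = (1 ± √33) / 8.
So y = 1/8 + √(33)/8 ≈ 0.8431 or y = 1/8 - √(33)/8 ≈ -0.5931.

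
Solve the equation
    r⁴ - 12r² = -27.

r = -3 or r = -1.7321 or r = 1.7321 or r = 3

Let u = r². The equation becomes u² - 12u + 27 = 0.
Factor: (u - 3)(u - 9) = 0, so u = 3 or u = 9.
r² = 3 gives r = ±√(3) ≈ ±1.7321.
r² = 9 gives r = ±3.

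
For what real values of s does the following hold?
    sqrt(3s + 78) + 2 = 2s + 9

Isolate the radical: sqrt(3s + 78) = 2s + 7.
Square both sides: 3s + 78 = (2s + 7)^2.
Expand and rearrange: 4s^2 + 25s - 29 = 0.
Solving gives s = 1 or s = -7.25.
Check each candidate in the original equation:
  s = 1: sqrt(81) = 9, while 2s + 7 = 9 — valid.
  s = -7.25: sqrt(56.25) = 7.5, while 2s + 7 = -7.5 — extraneous.

s = 1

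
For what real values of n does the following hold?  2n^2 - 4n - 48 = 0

Factor: 2(n - 6)(n + 4) = 0.
So n = 6 or n = -4.

n = -4 or n = 6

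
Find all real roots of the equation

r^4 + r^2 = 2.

Let u = r^2. The equation becomes u^2 + u - 2 = 0.
Factor: (u + 2)(u - 1) = 0, so u = -2 or u = 1.
r^2 = -2 < 0 has no real solution.
r^2 = 1 gives r = +/-1.

r = -1 or r = 1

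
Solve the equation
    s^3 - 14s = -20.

Rearrange: s^3 - 14s + 20 = 0.
Possible rational roots are divisors of 20. Testing s = 2 gives 0, so (s - 2) is a factor.
Divide: s^3 - 14s + 20 = (s - 2)(s^2 + 2s - 10).
Apply the quadratic formula to s^2 + 2s - 10 = 0: s = (-2 +/- sqrt(44))/2, i.e. s ~= 2.3166 or s ~= -4.3166.

s = -4.3166 or s = 2 or s = 2.3166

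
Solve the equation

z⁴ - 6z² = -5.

z = -2.2361 or z = -1 or z = 1 or z = 2.2361

Let u = z². The equation becomes u² - 6u + 5 = 0.
Factor: (u - 5)(u - 1) = 0, so u = 5 or u = 1.
z² = 5 gives z = ±√(5) ≈ ±2.2361.
z² = 1 gives z = ±1.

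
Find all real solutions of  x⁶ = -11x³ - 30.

x = -1.8171 or x = -1.71

Let u = x³. The equation becomes u² + 11u + 30 = 0.
Factor: (u + 5)(u + 6) = 0, so u = -5 or u = -6.
x³ = -5 gives x = -∛(5) ≈ -1.71.
x³ = -6 gives x = -∛(6) ≈ -1.8171.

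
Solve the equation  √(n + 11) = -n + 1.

n = -2

Square both sides: n + 11 = (-n + 1)².
Expand and rearrange: n² - 3n - 10 = 0.
Solving gives n = 5 or n = -2.
Check each candidate in the original equation:
  n = 5: √(16) = 4, while -n + 1 = -4 — extraneous.
  n = -2: √(9) = 3, while -n + 1 = 3 — valid.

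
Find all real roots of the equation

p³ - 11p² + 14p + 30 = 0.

p = -1.099 or p = 3 or p = 9.099

Possible rational roots are divisors of 30. Testing p = 3 gives 0, so (p - 3) is a factor.
Divide: p³ - 11p² + 14p + 30 = (p - 3)(p² - 8p - 10).
Apply the quadratic formula to p² - 8p - 10 = 0: p = (8 ± √104)/2, i.e. p ≈ 9.099 or p ≈ -1.099.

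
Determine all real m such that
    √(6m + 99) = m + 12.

m = -3

Square both sides: 6m + 99 = (m + 12)².
Expand and rearrange: m² + 18m + 45 = 0.
Solving gives m = -3 or m = -15.
Check each candidate in the original equation:
  m = -3: √(81) = 9, while m + 12 = 9 — valid.
  m = -15: √(9) = 3, while m + 12 = -3 — extraneous.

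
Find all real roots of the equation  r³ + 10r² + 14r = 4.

r = -8.2426 or r = -2 or r = 0.2426

Rearrange: r³ + 10r² + 14r - 4 = 0.
Possible rational roots are divisors of -4. Testing r = -2 gives 0, so (r + 2) is a factor.
Divide: r³ + 10r² + 14r - 4 = (r + 2)(r² + 8r - 2).
Apply the quadratic formula to r² + 8r - 2 = 0: r = (-8 ± √72)/2, i.e. r ≈ 0.2426 or r ≈ -8.2426.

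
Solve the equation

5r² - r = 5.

r = -0.905 or r = 1.105

Rearrange to standard form: 5r² - r - 5 = 0.
Discriminant: (-1)² − 4·5·(-5) = 101.
Quadratic formula: r = (1 ± √101) / 10.
So r = 1/10 + √(101)/10 ≈ 1.105 or r = 1/10 - √(101)/10 ≈ -0.905.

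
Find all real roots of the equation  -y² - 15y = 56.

Bring every term to one side: -y² - 15y - 56 = 0.
Factor: -1(y + 8)(y + 7) = 0.
So y = -8 or y = -7.

y = -8 or y = -7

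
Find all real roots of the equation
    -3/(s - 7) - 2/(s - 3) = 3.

Multiply both sides by (s - 7)(s - 3):
-3(s - 3) - 2(s - 7) = 3(s - 7)(s - 3).
Expand and collect terms: 3s^2 - 25s + 40 = 0.
By the quadratic formula, s = (25 +/- sqrt(145)) / 6, so s ~= 6.1736 or s ~= 2.1597.
Neither value makes a denominator zero (s != 7, s != 3), so both are valid.

s = 2.1597 or s = 6.1736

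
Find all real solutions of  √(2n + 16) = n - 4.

n = 10

Square both sides: 2n + 16 = (n - 4)².
Expand and rearrange: n² - 10n = 0.
Solving gives n = 10 or n = 0.
Check each candidate in the original equation:
  n = 10: √(36) = 6, while n - 4 = 6 — valid.
  n = 0: √(16) = 4, while n - 4 = -4 — extraneous.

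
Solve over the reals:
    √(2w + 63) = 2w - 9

Square both sides: 2w + 63 = (2w - 9)².
Expand and rearrange: 4w² - 38w + 18 = 0.
Solving gives w = 9 or w = 0.5.
Check each candidate in the original equation:
  w = 9: √(81) = 9, while 2w - 9 = 9 — valid.
  w = 0.5: √(64) = 8, while 2w - 9 = -8 — extraneous.

w = 9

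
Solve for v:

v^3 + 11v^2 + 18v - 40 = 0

Possible rational roots are divisors of -40. Testing v = -4 gives 0, so (v + 4) is a factor.
Divide: v^3 + 11v^2 + 18v - 40 = (v + 4)(v^2 + 7v - 10).
Apply the quadratic formula to v^2 + 7v - 10 = 0: v = (-7 +/- sqrt(89))/2, i.e. v ~= 1.217 or v ~= -8.217.

v = -8.217 or v = -4 or v = 1.217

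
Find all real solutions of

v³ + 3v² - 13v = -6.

Rearrange: v³ + 3v² - 13v + 6 = 0.
Possible rational roots are divisors of 6. Testing v = 2 gives 0, so (v - 2) is a factor.
Divide: v³ + 3v² - 13v + 6 = (v - 2)(v² + 5v - 3).
Apply the quadratic formula to v² + 5v - 3 = 0: v = (-5 ± √37)/2, i.e. v ≈ 0.5414 or v ≈ -5.5414.

v = -5.5414 or v = 0.5414 or v = 2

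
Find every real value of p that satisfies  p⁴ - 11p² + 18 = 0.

p = -3 or p = -1.4142 or p = 1.4142 or p = 3

Let u = p². The equation becomes u² - 11u + 18 = 0.
Factor: (u - 2)(u - 9) = 0, so u = 2 or u = 9.
p² = 2 gives p = ±√(2) ≈ ±1.4142.
p² = 9 gives p = ±3.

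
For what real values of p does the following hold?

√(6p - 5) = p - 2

Square both sides: 6p - 5 = (p - 2)².
Expand and rearrange: p² - 10p + 9 = 0.
Solving gives p = 9 or p = 1.
Check each candidate in the original equation:
  p = 9: √(49) = 7, while p - 2 = 7 — valid.
  p = 1: √(1) = 1, while p - 2 = -1 — extraneous.

p = 9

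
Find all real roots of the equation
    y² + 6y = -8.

y = -4 or y = -2

Bring every term to one side: y² + 6y + 8 = 0.
Factor: (y + 4)(y + 2) = 0.
So y = -4 or y = -2.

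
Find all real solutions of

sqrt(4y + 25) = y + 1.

Square both sides: 4y + 25 = (y + 1)^2.
Expand and rearrange: y^2 - 2y - 24 = 0.
Solving gives y = 6 or y = -4.
Check each candidate in the original equation:
  y = 6: sqrt(49) = 7, while y + 1 = 7 — valid.
  y = -4: sqrt(9) = 3, while y + 1 = -3 — extraneous.

y = 6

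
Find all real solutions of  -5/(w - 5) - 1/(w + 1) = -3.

Multiply both sides by (w - 5)(w + 1):
-5(w + 1) - (w - 5) = -3(w - 5)(w + 1).
Expand and collect terms: -3w^2 + 18w + 15 = 0.
By the quadratic formula, w = (-18 +/- sqrt(504)) / -6, so w ~= -0.7417 or w ~= 6.7417.
Neither value makes a denominator zero (w != 5, w != -1), so both are valid.

w = -0.7417 or w = 6.7417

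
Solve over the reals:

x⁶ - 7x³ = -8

Let u = x³. The equation becomes u² - 7u + 8 = 0.
By the quadratic formula, u = √(17)/2 + 7/2 or u = 7/2 - √(17)/2.
x³ = √(17)/2 + 7/2 gives x = ∛(√(17)/2 + 7/2) ≈ 1.7717.
x³ = 7/2 - √(17)/2 gives x = ∛(7/2 - √(17)/2) ≈ 1.1288.

x = 1.1288 or x = 1.7717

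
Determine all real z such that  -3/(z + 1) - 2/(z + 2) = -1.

z = -1.6458 or z = 3.6458

Multiply both sides by (z + 1)(z + 2):
-3(z + 2) - 2(z + 1) = -(z + 1)(z + 2).
Expand and collect terms: -z² + 2z + 6 = 0.
By the quadratic formula, z = (-2 ± √28) / -2, so z ≈ -1.6458 or z ≈ 3.6458.
Neither value makes a denominator zero (z ≠ -1, z ≠ -2), so both are valid.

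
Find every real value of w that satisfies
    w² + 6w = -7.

Rearrange to standard form: w² + 6w + 7 = 0.
Discriminant: (6)² − 4·1·7 = 8.
Quadratic formula: w = (-6 ± √8) / 2.
So w = -3 + √(2) ≈ -1.5858 or w = -3 - √(2) ≈ -4.4142.

w = -4.4142 or w = -1.5858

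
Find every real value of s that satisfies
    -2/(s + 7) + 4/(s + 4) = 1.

s = -8 or s = -1

Multiply both sides by (s + 7)(s + 4):
-2(s + 4) + 4(s + 7) = (s + 7)(s + 4).
Expand and collect terms: s² + 9s + 8 = 0.
Factor or apply the quadratic formula: s = -1 or s = -8.
Neither value makes a denominator zero (s ≠ -7, s ≠ -4), so both are valid.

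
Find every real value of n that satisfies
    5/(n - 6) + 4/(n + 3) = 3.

n = -1.899 or n = 7.899

Multiply both sides by (n - 6)(n + 3):
5(n + 3) + 4(n - 6) = 3(n - 6)(n + 3).
Expand and collect terms: 3n² - 18n - 45 = 0.
By the quadratic formula, n = (18 ± √864) / 6, so n ≈ 7.899 or n ≈ -1.899.
Neither value makes a denominator zero (n ≠ 6, n ≠ -3), so both are valid.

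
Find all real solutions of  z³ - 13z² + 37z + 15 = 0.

Possible rational roots are divisors of 15. Testing z = 5 gives 0, so (z - 5) is a factor.
Divide: z³ - 13z² + 37z + 15 = (z - 5)(z² - 8z - 3).
Apply the quadratic formula to z² - 8z - 3 = 0: z = (8 ± √76)/2, i.e. z ≈ 8.3589 or z ≈ -0.3589.

z = -0.3589 or z = 5 or z = 8.3589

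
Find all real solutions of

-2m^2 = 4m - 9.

m = -3.3452 or m = 1.3452

Rearrange to standard form: -2m^2 - 4m + 9 = 0.
Discriminant: (-4)^2 - 4*(-2)*9 = 88.
Quadratic formula: m = (4 +/- sqrt(88)) / (-4).
So m = -sqrt(22)/2 - 1 ~= -3.3452 or m = -1 + sqrt(22)/2 ~= 1.3452.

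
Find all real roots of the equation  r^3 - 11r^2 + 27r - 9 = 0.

Possible rational roots are divisors of -9. Testing r = 3 gives 0, so (r - 3) is a factor.
Divide: r^3 - 11r^2 + 27r - 9 = (r - 3)(r^2 - 8r + 3).
Apply the quadratic formula to r^2 - 8r + 3 = 0: r = (8 +/- sqrt(52))/2, i.e. r ~= 7.6056 or r ~= 0.3944.

r = 0.3944 or r = 3 or r = 7.6056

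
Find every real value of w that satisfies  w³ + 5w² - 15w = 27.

Rearrange: w³ + 5w² - 15w - 27 = 0.
Possible rational roots are divisors of -27. Testing w = 3 gives 0, so (w - 3) is a factor.
Divide: w³ + 5w² - 15w - 27 = (w - 3)(w² + 8w + 9).
Apply the quadratic formula to w² + 8w + 9 = 0: w = (-8 ± √28)/2, i.e. w ≈ -1.3542 or w ≈ -6.6458.

w = -6.6458 or w = -1.3542 or w = 3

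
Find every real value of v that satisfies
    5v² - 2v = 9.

Rearrange to standard form: 5v² - 2v - 9 = 0.
Discriminant: (-2)² − 4·5·(-9) = 184.
Quadratic formula: v = (2 ± √184) / 10.
So v = 1/5 + √(46)/5 ≈ 1.5565 or v = 1/5 - √(46)/5 ≈ -1.1565.

v = -1.1565 or v = 1.5565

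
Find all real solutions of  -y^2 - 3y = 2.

y = -2 or y = -1

Bring every term to one side: -y^2 - 3y - 2 = 0.
Factor: -1(y + 1)(y + 2) = 0.
So y = -1 or y = -2.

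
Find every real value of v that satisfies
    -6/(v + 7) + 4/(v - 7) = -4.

Multiply both sides by (v + 7)(v - 7):
-6(v - 7) + 4(v + 7) = -4(v + 7)(v - 7).
Expand and collect terms: -4v² + 2v + 126 = 0.
By the quadratic formula, v = (-2 ± √2020) / -8, so v ≈ -5.3681 or v ≈ 5.8681.
Neither value makes a denominator zero (v ≠ -7, v ≠ 7), so both are valid.

v = -5.3681 or v = 5.8681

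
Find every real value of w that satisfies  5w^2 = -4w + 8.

w = -1.7266 or w = 0.9266

Rearrange to standard form: 5w^2 + 4w - 8 = 0.
Discriminant: (4)^2 - 4*5*(-8) = 176.
Quadratic formula: w = (-4 +/- sqrt(176)) / 10.
So w = -2/5 + 2*sqrt(11)/5 ~= 0.9266 or w = -2*sqrt(11)/5 - 2/5 ~= -1.7266.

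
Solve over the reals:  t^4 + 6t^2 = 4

t = -0.7782 or t = 0.7782

Let u = t^2. The equation becomes u^2 + 6u - 4 = 0.
By the quadratic formula, u = -3 + sqrt(13) or u = -sqrt(13) - 3.
t^2 = -3 + sqrt(13) gives t = +/-sqrt(-3 + sqrt(13)) ~= +/-0.7782.
t^2 = -sqrt(13) - 3 < 0 has no real solution.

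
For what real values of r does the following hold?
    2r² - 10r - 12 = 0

r = -1 or r = 6

Factor: 2(r + 1)(r - 6) = 0.
So r = -1 or r = 6.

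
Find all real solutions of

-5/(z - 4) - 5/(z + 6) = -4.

z = -4.9039 or z = 5.4039

Multiply both sides by (z - 4)(z + 6):
-5(z + 6) - 5(z - 4) = -4(z - 4)(z + 6).
Expand and collect terms: -4z^2 + 2z + 106 = 0.
By the quadratic formula, z = (-2 +/- sqrt(1700)) / -8, so z ~= -4.9039 or z ~= 5.4039.
Neither value makes a denominator zero (z != 4, z != -6), so both are valid.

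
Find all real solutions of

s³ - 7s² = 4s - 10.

s = -1.3589 or s = 1 or s = 7.3589

Rearrange: s³ - 7s² - 4s + 10 = 0.
Possible rational roots are divisors of 10. Testing s = 1 gives 0, so (s - 1) is a factor.
Divide: s³ - 7s² - 4s + 10 = (s - 1)(s² - 6s - 10).
Apply the quadratic formula to s² - 6s - 10 = 0: s = (6 ± √76)/2, i.e. s ≈ 7.3589 or s ≈ -1.3589.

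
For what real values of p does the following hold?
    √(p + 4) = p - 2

Square both sides: p + 4 = (p - 2)².
Expand and rearrange: p² - 5p = 0.
Solving gives p = 5 or p = 0.
Check each candidate in the original equation:
  p = 5: √(9) = 3, while p - 2 = 3 — valid.
  p = 0: √(4) = 2, while p - 2 = -2 — extraneous.

p = 5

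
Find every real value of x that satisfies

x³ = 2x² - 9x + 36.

x = 3

Rearrange: x³ - 2x² + 9x - 36 = 0.
Possible rational roots are divisors of -36. Testing x = 3 gives 0, so (x - 3) is a factor.
Divide: x³ - 2x² + 9x - 36 = (x - 3)(x² + x + 12).
The quadratic x² + x + 12 has discriminant -47 < 0, so no further real roots.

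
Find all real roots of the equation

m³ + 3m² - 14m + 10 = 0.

Possible rational roots are divisors of 10. Testing m = 1 gives 0, so (m - 1) is a factor.
Divide: m³ + 3m² - 14m + 10 = (m - 1)(m² + 4m - 10).
Apply the quadratic formula to m² + 4m - 10 = 0: m = (-4 ± √56)/2, i.e. m ≈ 1.7417 or m ≈ -5.7417.

m = -5.7417 or m = 1 or m = 1.7417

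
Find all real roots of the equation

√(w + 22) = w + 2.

Square both sides: w + 22 = (w + 2)².
Expand and rearrange: w² + 3w - 18 = 0.
Solving gives w = 3 or w = -6.
Check each candidate in the original equation:
  w = 3: √(25) = 5, while w + 2 = 5 — valid.
  w = -6: √(16) = 4, while w + 2 = -4 — extraneous.

w = 3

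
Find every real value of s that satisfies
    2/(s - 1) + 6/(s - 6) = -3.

s = 0 or s = 4.3333

Multiply both sides by (s - 1)(s - 6):
2(s - 6) + 6(s - 1) = -3(s - 1)(s - 6).
Expand and collect terms: -3s^2 + 13s = 0.
Factor or apply the quadratic formula: s = 0 or s = 4.3333.
Neither value makes a denominator zero (s != 1, s != 6), so both are valid.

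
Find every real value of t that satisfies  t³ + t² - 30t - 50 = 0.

t = -5 or t = -1.7417 or t = 5.7417

Possible rational roots are divisors of -50. Testing t = -5 gives 0, so (t + 5) is a factor.
Divide: t³ + t² - 30t - 50 = (t + 5)(t² - 4t - 10).
Apply the quadratic formula to t² - 4t - 10 = 0: t = (4 ± √56)/2, i.e. t ≈ 5.7417 or t ≈ -1.7417.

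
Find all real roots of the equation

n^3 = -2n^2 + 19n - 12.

n = -5.7016 or n = 0.7016 or n = 3

Rearrange: n^3 + 2n^2 - 19n + 12 = 0.
Possible rational roots are divisors of 12. Testing n = 3 gives 0, so (n - 3) is a factor.
Divide: n^3 + 2n^2 - 19n + 12 = (n - 3)(n^2 + 5n - 4).
Apply the quadratic formula to n^2 + 5n - 4 = 0: n = (-5 +/- sqrt(41))/2, i.e. n ~= 0.7016 or n ~= -5.7016.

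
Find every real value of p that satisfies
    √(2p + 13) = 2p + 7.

Square both sides: 2p + 13 = (2p + 7)².
Expand and rearrange: 4p² + 26p + 36 = 0.
Solving gives p = -2 or p = -4.5.
Check each candidate in the original equation:
  p = -2: √(9) = 3, while 2p + 7 = 3 — valid.
  p = -4.5: √(4) = 2, while 2p + 7 = -2 — extraneous.

p = -2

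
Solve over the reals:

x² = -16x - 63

x = -9 or x = -7

Bring every term to one side: x² + 16x + 63 = 0.
Factor: (x + 9)(x + 7) = 0.
So x = -9 or x = -7.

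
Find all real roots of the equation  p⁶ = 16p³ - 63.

Let u = p³. The equation becomes u² - 16u + 63 = 0.
Factor: (u - 9)(u - 7) = 0, so u = 9 or u = 7.
p³ = 9 gives p = ∛(9) ≈ 2.0801.
p³ = 7 gives p = ∛(7) ≈ 1.9129.

p = 1.9129 or p = 2.0801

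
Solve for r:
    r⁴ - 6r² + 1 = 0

Let u = r². The equation becomes u² - 6u + 1 = 0.
By the quadratic formula, u = 2·√(2) + 3 or u = 3 - 2·√(2).
r² = 2·√(2) + 3 gives r = ±(1 + √(2)) ≈ ±2.4142.
r² = 3 - 2·√(2) gives r = ±(-1 + √(2)) ≈ ±0.4142.

r = -2.4142 or r = -0.4142 or r = 0.4142 or r = 2.4142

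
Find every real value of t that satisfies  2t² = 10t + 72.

Bring every term to one side: 2t² - 10t - 72 = 0.
Factor: 2(t - 9)(t + 4) = 0.
So t = 9 or t = -4.

t = -4 or t = 9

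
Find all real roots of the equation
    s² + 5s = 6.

Bring every term to one side: s² + 5s - 6 = 0.
Factor: (s + 6)(s - 1) = 0.
So s = -6 or s = 1.

s = -6 or s = 1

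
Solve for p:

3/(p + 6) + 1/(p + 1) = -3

p = -7.0582 or p = -1.2751

Multiply both sides by (p + 6)(p + 1):
3(p + 1) + (p + 6) = -3(p + 6)(p + 1).
Expand and collect terms: -3p² - 25p - 27 = 0.
By the quadratic formula, p = (25 ± √301) / -6, so p ≈ -7.0582 or p ≈ -1.2751.
Neither value makes a denominator zero (p ≠ -6, p ≠ -1), so both are valid.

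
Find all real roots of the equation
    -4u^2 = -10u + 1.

Rearrange to standard form: -4u^2 + 10u - 1 = 0.
Discriminant: (10)^2 - 4*(-4)*(-1) = 84.
Quadratic formula: u = (-10 +/- sqrt(84)) / (-8).
So u = 5/4 - sqrt(21)/4 ~= 0.1044 or u = sqrt(21)/4 + 5/4 ~= 2.3956.

u = 0.1044 or u = 2.3956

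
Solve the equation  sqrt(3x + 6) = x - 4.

Square both sides: 3x + 6 = (x - 4)^2.
Expand and rearrange: x^2 - 11x + 10 = 0.
Solving gives x = 10 or x = 1.
Check each candidate in the original equation:
  x = 10: sqrt(36) = 6, while x - 4 = 6 — valid.
  x = 1: sqrt(9) = 3, while x - 4 = -3 — extraneous.

x = 10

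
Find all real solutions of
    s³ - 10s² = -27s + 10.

Rearrange: s³ - 10s² + 27s - 10 = 0.
Possible rational roots are divisors of -10. Testing s = 5 gives 0, so (s - 5) is a factor.
Divide: s³ - 10s² + 27s - 10 = (s - 5)(s² - 5s + 2).
Apply the quadratic formula to s² - 5s + 2 = 0: s = (5 ± √17)/2, i.e. s ≈ 4.5616 or s ≈ 0.4384.

s = 0.4384 or s = 4.5616 or s = 5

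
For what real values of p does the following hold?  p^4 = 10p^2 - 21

p = -2.6458 or p = -1.7321 or p = 1.7321 or p = 2.6458

Let u = p^2. The equation becomes u^2 - 10u + 21 = 0.
Factor: (u - 3)(u - 7) = 0, so u = 3 or u = 7.
p^2 = 3 gives p = +/-sqrt(3) ~= +/-1.7321.
p^2 = 7 gives p = +/-sqrt(7) ~= +/-2.6458.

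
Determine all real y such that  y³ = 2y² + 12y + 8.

y = -2 or y = -0.8284 or y = 4.8284

Rearrange: y³ - 2y² - 12y - 8 = 0.
Possible rational roots are divisors of -8. Testing y = -2 gives 0, so (y + 2) is a factor.
Divide: y³ - 2y² - 12y - 8 = (y + 2)(y² - 4y - 4).
Apply the quadratic formula to y² - 4y - 4 = 0: y = (4 ± √32)/2, i.e. y ≈ 4.8284 or y ≈ -0.8284.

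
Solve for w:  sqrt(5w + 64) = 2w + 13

w = -3

Square both sides: 5w + 64 = (2w + 13)^2.
Expand and rearrange: 4w^2 + 47w + 105 = 0.
Solving gives w = -3 or w = -8.75.
Check each candidate in the original equation:
  w = -3: sqrt(49) = 7, while 2w + 13 = 7 — valid.
  w = -8.75: sqrt(20.25) = 4.5, while 2w + 13 = -4.5 — extraneous.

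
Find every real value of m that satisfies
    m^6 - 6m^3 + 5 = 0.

Let u = m^3. The equation becomes u^2 - 6u + 5 = 0.
Factor: (u - 1)(u - 5) = 0, so u = 1 or u = 5.
m^3 = 1 gives m = 1.
m^3 = 5 gives m = (5)^(1/3) ~= 1.71.

m = 1 or m = 1.71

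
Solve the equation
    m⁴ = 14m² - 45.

Let u = m². The equation becomes u² - 14u + 45 = 0.
Factor: (u - 5)(u - 9) = 0, so u = 5 or u = 9.
m² = 5 gives m = ±√(5) ≈ ±2.2361.
m² = 9 gives m = ±3.

m = -3 or m = -2.2361 or m = 2.2361 or m = 3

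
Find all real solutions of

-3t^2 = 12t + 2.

t = -3.8257 or t = -0.1743

Rearrange to standard form: -3t^2 - 12t - 2 = 0.
Discriminant: (-12)^2 - 4*(-3)*(-2) = 120.
Quadratic formula: t = (12 +/- sqrt(120)) / (-6).
So t = -2 - sqrt(30)/3 ~= -3.8257 or t = -2 + sqrt(30)/3 ~= -0.1743.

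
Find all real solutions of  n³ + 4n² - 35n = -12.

n = -8.3589 or n = 0.3589 or n = 4

Rearrange: n³ + 4n² - 35n + 12 = 0.
Possible rational roots are divisors of 12. Testing n = 4 gives 0, so (n - 4) is a factor.
Divide: n³ + 4n² - 35n + 12 = (n - 4)(n² + 8n - 3).
Apply the quadratic formula to n² + 8n - 3 = 0: n = (-8 ± √76)/2, i.e. n ≈ 0.3589 or n ≈ -8.3589.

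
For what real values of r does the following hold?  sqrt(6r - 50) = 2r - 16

r = 8.5 or r = 9

Square both sides: 6r - 50 = (2r - 16)^2.
Expand and rearrange: 4r^2 - 70r + 306 = 0.
Solving gives r = 9 or r = 8.5.
Check each candidate in the original equation:
  r = 9: sqrt(4) = 2, while 2r - 16 = 2 — valid.
  r = 8.5: sqrt(1) = 1, while 2r - 16 = 1 — valid.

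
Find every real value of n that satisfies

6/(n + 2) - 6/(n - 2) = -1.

n = -5.2915 or n = 5.2915

Multiply both sides by (n + 2)(n - 2):
6(n - 2) - 6(n + 2) = -(n + 2)(n - 2).
Expand and collect terms: -n² + 28 = 0.
By the quadratic formula, n = (0 ± √112) / -2, so n ≈ -5.2915 or n ≈ 5.2915.
Neither value makes a denominator zero (n ≠ -2, n ≠ 2), so both are valid.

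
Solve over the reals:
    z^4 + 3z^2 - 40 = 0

z = -2.2361 or z = 2.2361

Let u = z^2. The equation becomes u^2 + 3u - 40 = 0.
Factor: (u + 8)(u - 5) = 0, so u = -8 or u = 5.
z^2 = -8 < 0 has no real solution.
z^2 = 5 gives z = +/-sqrt(5) ~= +/-2.2361.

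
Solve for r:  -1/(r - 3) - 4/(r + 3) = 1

Multiply both sides by (r - 3)(r + 3):
-(r + 3) - 4(r - 3) = (r - 3)(r + 3).
Expand and collect terms: r² + 5r - 18 = 0.
By the quadratic formula, r = (-5 ± √97) / 2, so r ≈ 2.4244 or r ≈ -7.4244.
Neither value makes a denominator zero (r ≠ 3, r ≠ -3), so both are valid.

r = -7.4244 or r = 2.4244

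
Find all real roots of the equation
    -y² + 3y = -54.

Bring every term to one side: -y² + 3y + 54 = 0.
Factor: -1(y + 6)(y - 9) = 0.
So y = -6 or y = 9.

y = -6 or y = 9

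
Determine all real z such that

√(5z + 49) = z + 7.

z = 0

Square both sides: 5z + 49 = (z + 7)².
Expand and rearrange: z² + 9z = 0.
Solving gives z = 0 or z = -9.
Check each candidate in the original equation:
  z = 0: √(49) = 7, while z + 7 = 7 — valid.
  z = -9: √(4) = 2, while z + 7 = -2 — extraneous.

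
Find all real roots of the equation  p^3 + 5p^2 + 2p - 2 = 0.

Possible rational roots are divisors of -2. Testing p = -1 gives 0, so (p + 1) is a factor.
Divide: p^3 + 5p^2 + 2p - 2 = (p + 1)(p^2 + 4p - 2).
Apply the quadratic formula to p^2 + 4p - 2 = 0: p = (-4 +/- sqrt(24))/2, i.e. p ~= 0.4495 or p ~= -4.4495.

p = -4.4495 or p = -1 or p = 0.4495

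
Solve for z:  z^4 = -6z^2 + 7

z = -1 or z = 1

Let u = z^2. The equation becomes u^2 + 6u - 7 = 0.
Factor: (u + 7)(u - 1) = 0, so u = -7 or u = 1.
z^2 = -7 < 0 has no real solution.
z^2 = 1 gives z = +/-1.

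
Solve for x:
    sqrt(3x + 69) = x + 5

x = 4

Square both sides: 3x + 69 = (x + 5)^2.
Expand and rearrange: x^2 + 7x - 44 = 0.
Solving gives x = 4 or x = -11.
Check each candidate in the original equation:
  x = 4: sqrt(81) = 9, while x + 5 = 9 — valid.
  x = -11: sqrt(36) = 6, while x + 5 = -6 — extraneous.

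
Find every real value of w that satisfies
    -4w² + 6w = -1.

Rearrange to standard form: -4w² + 6w + 1 = 0.
Discriminant: (6)² − 4·(-4)·1 = 52.
Quadratic formula: w = (-6 ± √52) / (-8).
So w = 3/4 - √(13)/4 ≈ -0.1514 or w = 3/4 + √(13)/4 ≈ 1.6514.

w = -0.1514 or w = 1.6514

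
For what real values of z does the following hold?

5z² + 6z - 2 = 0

z = -1.4718 or z = 0.2718

Discriminant: (6)² − 4·5·(-2) = 76.
Quadratic formula: z = (-6 ± √76) / 10.
So z = -3/5 + √(19)/5 ≈ 0.2718 or z = -√(19)/5 - 3/5 ≈ -1.4718.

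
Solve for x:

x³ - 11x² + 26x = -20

x = -0.6056 or x = 5 or x = 6.6056

Rearrange: x³ - 11x² + 26x + 20 = 0.
Possible rational roots are divisors of 20. Testing x = 5 gives 0, so (x - 5) is a factor.
Divide: x³ - 11x² + 26x + 20 = (x - 5)(x² - 6x - 4).
Apply the quadratic formula to x² - 6x - 4 = 0: x = (6 ± √52)/2, i.e. x ≈ 6.6056 or x ≈ -0.6056.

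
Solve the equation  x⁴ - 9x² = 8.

x = -3.1329 or x = 3.1329

Let u = x². The equation becomes u² - 9u - 8 = 0.
By the quadratic formula, u = 9/2 + √(113)/2 or u = 9/2 - √(113)/2.
x² = 9/2 + √(113)/2 gives x = ±√(9/2 + √(113)/2) ≈ ±3.1329.
x² = 9/2 - √(113)/2 < 0 has no real solution.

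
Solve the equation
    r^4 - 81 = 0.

r = -3 or r = 3

Let u = r^2. The equation becomes u^2 - 81 = 0.
Factor: (u + 9)(u - 9) = 0, so u = -9 or u = 9.
r^2 = -9 < 0 has no real solution.
r^2 = 9 gives r = +/-3.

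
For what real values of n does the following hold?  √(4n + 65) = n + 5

n = 4

Square both sides: 4n + 65 = (n + 5)².
Expand and rearrange: n² + 6n - 40 = 0.
Solving gives n = 4 or n = -10.
Check each candidate in the original equation:
  n = 4: √(81) = 9, while n + 5 = 9 — valid.
  n = -10: √(25) = 5, while n + 5 = -5 — extraneous.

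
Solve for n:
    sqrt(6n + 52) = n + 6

Square both sides: 6n + 52 = (n + 6)^2.
Expand and rearrange: n^2 + 6n - 16 = 0.
Solving gives n = 2 or n = -8.
Check each candidate in the original equation:
  n = 2: sqrt(64) = 8, while n + 6 = 8 — valid.
  n = -8: sqrt(4) = 2, while n + 6 = -2 — extraneous.

n = 2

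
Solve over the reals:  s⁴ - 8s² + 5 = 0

s = -2.7049 or s = -0.8267 or s = 0.8267 or s = 2.7049

Let u = s². The equation becomes u² - 8u + 5 = 0.
By the quadratic formula, u = √(11) + 4 or u = 4 - √(11).
s² = √(11) + 4 gives s = ±√(√(11) + 4) ≈ ±2.7049.
s² = 4 - √(11) gives s = ±√(4 - √(11)) ≈ ±0.8267.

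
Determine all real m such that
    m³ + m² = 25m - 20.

Rearrange: m³ + m² - 25m + 20 = 0.
Possible rational roots are divisors of 20. Testing m = 4 gives 0, so (m - 4) is a factor.
Divide: m³ + m² - 25m + 20 = (m - 4)(m² + 5m - 5).
Apply the quadratic formula to m² + 5m - 5 = 0: m = (-5 ± √45)/2, i.e. m ≈ 0.8541 or m ≈ -5.8541.

m = -5.8541 or m = 0.8541 or m = 4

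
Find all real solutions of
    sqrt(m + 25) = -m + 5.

m = 0

Square both sides: m + 25 = (-m + 5)^2.
Expand and rearrange: m^2 - 11m = 0.
Solving gives m = 11 or m = 0.
Check each candidate in the original equation:
  m = 11: sqrt(36) = 6, while -m + 5 = -6 — extraneous.
  m = 0: sqrt(25) = 5, while -m + 5 = 5 — valid.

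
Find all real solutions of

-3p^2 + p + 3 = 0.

p = -0.8471 or p = 1.1805

Discriminant: (1)^2 - 4*(-3)*3 = 37.
Quadratic formula: p = (-1 +/- sqrt(37)) / (-6).
So p = 1/6 - sqrt(37)/6 ~= -0.8471 or p = 1/6 + sqrt(37)/6 ~= 1.1805.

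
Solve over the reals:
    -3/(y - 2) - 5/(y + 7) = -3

y = -5.5288 or y = 3.1954

Multiply both sides by (y - 2)(y + 7):
-3(y + 7) - 5(y - 2) = -3(y - 2)(y + 7).
Expand and collect terms: -3y^2 - 7y + 53 = 0.
By the quadratic formula, y = (7 +/- sqrt(685)) / -6, so y ~= -5.5288 or y ~= 3.1954.
Neither value makes a denominator zero (y != 2, y != -7), so both are valid.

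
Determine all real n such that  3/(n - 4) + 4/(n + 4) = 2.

Multiply both sides by (n - 4)(n + 4):
3(n + 4) + 4(n - 4) = 2(n - 4)(n + 4).
Expand and collect terms: 2n^2 - 7n - 28 = 0.
By the quadratic formula, n = (7 +/- sqrt(273)) / 4, so n ~= 5.8807 or n ~= -2.3807.
Neither value makes a denominator zero (n != 4, n != -4), so both are valid.

n = -2.3807 or n = 5.8807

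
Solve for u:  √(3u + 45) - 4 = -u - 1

Isolate the radical: √(3u + 45) = -u + 3.
Square both sides: 3u + 45 = (-u + 3)².
Expand and rearrange: u² - 9u - 36 = 0.
Solving gives u = 12 or u = -3.
Check each candidate in the original equation:
  u = 12: √(81) = 9, while -u + 3 = -9 — extraneous.
  u = -3: √(36) = 6, while -u + 3 = 6 — valid.

u = -3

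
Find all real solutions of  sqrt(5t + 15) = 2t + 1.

Square both sides: 5t + 15 = (2t + 1)^2.
Expand and rearrange: 4t^2 - t - 14 = 0.
Solving gives t = 2 or t = -1.75.
Check each candidate in the original equation:
  t = 2: sqrt(25) = 5, while 2t + 1 = 5 — valid.
  t = -1.75: sqrt(6.25) = 2.5, while 2t + 1 = -2.5 — extraneous.

t = 2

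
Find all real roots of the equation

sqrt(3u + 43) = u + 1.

u = 7

Square both sides: 3u + 43 = (u + 1)^2.
Expand and rearrange: u^2 - u - 42 = 0.
Solving gives u = 7 or u = -6.
Check each candidate in the original equation:
  u = 7: sqrt(64) = 8, while u + 1 = 8 — valid.
  u = -6: sqrt(25) = 5, while u + 1 = -5 — extraneous.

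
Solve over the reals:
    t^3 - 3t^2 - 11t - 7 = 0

t = -1.3166 or t = -1 or t = 5.3166

Possible rational roots are divisors of -7. Testing t = -1 gives 0, so (t + 1) is a factor.
Divide: t^3 - 3t^2 - 11t - 7 = (t + 1)(t^2 - 4t - 7).
Apply the quadratic formula to t^2 - 4t - 7 = 0: t = (4 +/- sqrt(44))/2, i.e. t ~= 5.3166 or t ~= -1.3166.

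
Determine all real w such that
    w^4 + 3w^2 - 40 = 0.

Let u = w^2. The equation becomes u^2 + 3u - 40 = 0.
Factor: (u + 8)(u - 5) = 0, so u = -8 or u = 5.
w^2 = -8 < 0 has no real solution.
w^2 = 5 gives w = +/-sqrt(5) ~= +/-2.2361.

w = -2.2361 or w = 2.2361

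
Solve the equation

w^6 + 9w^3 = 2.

w = -2.0967 or w = 0.6009

Let u = w^3. The equation becomes u^2 + 9u - 2 = 0.
By the quadratic formula, u = -9/2 + sqrt(89)/2 or u = -sqrt(89)/2 - 9/2.
w^3 = -9/2 + sqrt(89)/2 gives w = (-9/2 + sqrt(89)/2)^(1/3) ~= 0.6009.
w^3 = -sqrt(89)/2 - 9/2 gives w = -(9/2 + sqrt(89)/2)^(1/3) ~= -2.0967.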